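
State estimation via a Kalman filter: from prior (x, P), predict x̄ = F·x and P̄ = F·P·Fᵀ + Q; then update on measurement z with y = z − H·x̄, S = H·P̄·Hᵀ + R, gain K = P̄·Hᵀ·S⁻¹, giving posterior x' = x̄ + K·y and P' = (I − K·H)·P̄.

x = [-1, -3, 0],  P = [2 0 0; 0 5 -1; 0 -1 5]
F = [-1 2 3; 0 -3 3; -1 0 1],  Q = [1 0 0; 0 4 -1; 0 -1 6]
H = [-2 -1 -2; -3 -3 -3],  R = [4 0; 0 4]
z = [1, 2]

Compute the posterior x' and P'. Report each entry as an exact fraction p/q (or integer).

x̄ = F·x = [-5, 9, 1]
P̄ = F·P·Fᵀ + Q = [56 18 15; 18 112 17; 15 17 13]
y = z − H·x̄ = [2, 17]
S = H·P̄·Hᵀ + R = [652 1245; 1245 2533]
K = P̄·Hᵀ·S⁻¹ = [-5605/7807 1932/7807; 88039/101491 -60942/101491; -16834/101491 2865/101491]
x' = x̄ + K·y = [-17401/7807, 53483/101491, 116528/101491]
P' = (I − K·H)·P̄ = [56236/7807 -27572/7807 -31240/7807; -27572/7807 514668/101491 -74976/101491; -31240/7807 -74976/101491 477276/101491]

x' = [-17401/7807, 53483/101491, 116528/101491]
P' = [56236/7807 -27572/7807 -31240/7807; -27572/7807 514668/101491 -74976/101491; -31240/7807 -74976/101491 477276/101491]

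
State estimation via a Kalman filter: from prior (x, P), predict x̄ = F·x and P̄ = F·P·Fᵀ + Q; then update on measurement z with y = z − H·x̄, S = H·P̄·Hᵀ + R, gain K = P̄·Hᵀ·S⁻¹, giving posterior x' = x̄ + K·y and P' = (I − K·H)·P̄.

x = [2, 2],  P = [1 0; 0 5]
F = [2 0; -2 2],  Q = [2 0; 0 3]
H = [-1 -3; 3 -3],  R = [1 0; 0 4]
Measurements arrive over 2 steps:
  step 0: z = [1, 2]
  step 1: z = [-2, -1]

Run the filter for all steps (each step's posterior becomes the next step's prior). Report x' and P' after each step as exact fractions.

step 0: x' = [10168/22297, -9370/22297], P' = [6594/22297 -454/22297; -454/22297 2006/22297]
step 1: x' = [4264470/16173991, 379317/703217], P' = [13708190/48521973 -43814/2109651; -43814/2109651 186862/2109651]

step 0: x̄ = F·x = [4, 0]
step 0: P̄ = F·P·Fᵀ + Q = [6 -4; -4 27]
step 0: y = z − H·x̄ = [5, -10]
step 0: S = H·P̄·Hᵀ + R = [226 249; 249 373]
step 0: K = P̄·Hᵀ·S⁻¹ = [-5232/22297 5286/22297; -5564/22297 -1845/22297]
step 0: x' = x̄ + K·y = [10168/22297, -9370/22297]
step 0: P' = (I − K·H)·P̄ = [6594/22297 -454/22297; -454/22297 2006/22297]
step 1: x̄ = F·x = [20336/22297, -39076/22297]
step 1: P̄ = F·P·Fᵀ + Q = [70970/22297 -28192/22297; -28192/22297 104923/22297]
step 1: y = z − H·x̄ = [-141486/22297, -200533/22297]
step 1: S = H·P̄·Hᵀ + R = [868422/22297 900549/22297; 900549/22297 2179681/22297]
step 1: K = P̄·Hᵀ·S⁻¹ = [-10685024/48521973 3678978/16173991; -516772/2109651 -57669/703217]
step 1: x' = x̄ + K·y = [4264470/16173991, 379317/703217]
step 1: P' = (I − K·H)·P̄ = [13708190/48521973 -43814/2109651; -43814/2109651 186862/2109651]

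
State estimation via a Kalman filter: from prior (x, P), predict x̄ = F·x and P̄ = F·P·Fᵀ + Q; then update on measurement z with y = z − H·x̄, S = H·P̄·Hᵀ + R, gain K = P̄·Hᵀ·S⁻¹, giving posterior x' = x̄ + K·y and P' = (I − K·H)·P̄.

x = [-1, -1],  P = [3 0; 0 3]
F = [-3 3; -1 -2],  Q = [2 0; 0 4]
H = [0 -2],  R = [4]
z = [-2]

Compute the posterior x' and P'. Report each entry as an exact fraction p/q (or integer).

x' = [9/10, 11/10]
P' = [1039/20 -9/20; -9/20 19/20]

x̄ = F·x = [0, 3]
P̄ = F·P·Fᵀ + Q = [56 -9; -9 19]
y = z − H·x̄ = [4]
S = H·P̄·Hᵀ + R = [80]
K = P̄·Hᵀ·S⁻¹ = [9/40; -19/40]
x' = x̄ + K·y = [9/10, 11/10]
P' = (I − K·H)·P̄ = [1039/20 -9/20; -9/20 19/20]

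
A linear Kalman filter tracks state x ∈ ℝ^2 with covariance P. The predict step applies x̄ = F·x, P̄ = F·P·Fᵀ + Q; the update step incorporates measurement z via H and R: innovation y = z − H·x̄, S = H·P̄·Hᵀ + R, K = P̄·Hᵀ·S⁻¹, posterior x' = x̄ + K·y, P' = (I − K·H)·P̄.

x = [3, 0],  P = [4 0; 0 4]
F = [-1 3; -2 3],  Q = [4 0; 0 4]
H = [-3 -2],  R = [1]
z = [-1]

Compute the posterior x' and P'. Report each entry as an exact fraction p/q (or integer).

x' = [1393/1149, -1526/1149]
P' = [2156/1149 -3124/1149; -3124/1149 4808/1149]

x̄ = F·x = [-3, -6]
P̄ = F·P·Fᵀ + Q = [44 44; 44 56]
y = z − H·x̄ = [-22]
S = H·P̄·Hᵀ + R = [1149]
K = P̄·Hᵀ·S⁻¹ = [-220/1149; -244/1149]
x' = x̄ + K·y = [1393/1149, -1526/1149]
P' = (I − K·H)·P̄ = [2156/1149 -3124/1149; -3124/1149 4808/1149]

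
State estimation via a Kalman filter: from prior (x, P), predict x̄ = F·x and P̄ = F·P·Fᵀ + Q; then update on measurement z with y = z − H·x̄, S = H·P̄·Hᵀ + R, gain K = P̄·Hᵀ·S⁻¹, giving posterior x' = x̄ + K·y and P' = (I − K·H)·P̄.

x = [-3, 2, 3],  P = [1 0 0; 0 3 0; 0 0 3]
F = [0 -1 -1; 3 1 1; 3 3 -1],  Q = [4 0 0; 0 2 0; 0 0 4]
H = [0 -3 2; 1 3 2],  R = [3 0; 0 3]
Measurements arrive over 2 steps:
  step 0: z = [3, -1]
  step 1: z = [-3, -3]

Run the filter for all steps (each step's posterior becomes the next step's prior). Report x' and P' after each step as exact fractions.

step 0: x̄ = F·x = [-5, -4, -6]
step 0: P̄ = F·P·Fᵀ + Q = [10 -6 -6; -6 17 15; -6 15 43]
step 0: y = z − H·x̄ = [3, 28]
step 0: S = H·P̄·Hᵀ + R = [148 25; 25 458]
step 0: K = P̄·Hᵀ·S⁻¹ = [3248/67159 -3110/67159; -11493/67159 11625/67159; 15653/67159 17475/67159]
step 0: x' = x̄ + K·y = [-413131/67159, 22385/67159, 133305/67159]
step 0: P' = (I − K·H)·P̄ = [589902/67159 -101496/67159 -147372/67159; -101496/67159 28475/67159 25473/67159; -147372/67159 25473/67159 61689/67159]
step 1: x̄ = F·x = [-155690/67159, -1083703/67159, -1305543/67159]
step 1: P̄ = F·P·Fᵀ + Q = [409746/67159 605494/67159 671922/67159; 605494/67159 4091338/67159 4165848/67159; 671922/67159 4165848/67159 4800184/67159]
step 1: y = z − H·x̄ = [-841500/67159, 5816408/67159]
step 1: S = H·P̄·Hᵀ + R = [6234079/67159 -18093944/67159; -18093944/67159 112944829/67159]
step 1: K = P̄·Hᵀ·S⁻¹ = [55662258/1869772615 68018808/1869772615; -915291994/5609317845 906806836/5609317845; 420767896/1869772615 444356446/1869772615]
step 1: x' = x̄ + K·y = [858864046/1869772615, -510100333/5609317845, -3135638503/1869772615]
step 1: P' = (I − K·H)·P̄ = [8183682102/1869772615 -1357768742/1869772615 -1953159726/1869772615; -1357768742/1869772615 1589933786/5609317845 337320896/1869772615; -1953159726/1869772615 337320896/1869772615 1137133188/1869772615]

step 0: x' = [-413131/67159, 22385/67159, 133305/67159], P' = [589902/67159 -101496/67159 -147372/67159; -101496/67159 28475/67159 25473/67159; -147372/67159 25473/67159 61689/67159]
step 1: x' = [858864046/1869772615, -510100333/5609317845, -3135638503/1869772615], P' = [8183682102/1869772615 -1357768742/1869772615 -1953159726/1869772615; -1357768742/1869772615 1589933786/5609317845 337320896/1869772615; -1953159726/1869772615 337320896/1869772615 1137133188/1869772615]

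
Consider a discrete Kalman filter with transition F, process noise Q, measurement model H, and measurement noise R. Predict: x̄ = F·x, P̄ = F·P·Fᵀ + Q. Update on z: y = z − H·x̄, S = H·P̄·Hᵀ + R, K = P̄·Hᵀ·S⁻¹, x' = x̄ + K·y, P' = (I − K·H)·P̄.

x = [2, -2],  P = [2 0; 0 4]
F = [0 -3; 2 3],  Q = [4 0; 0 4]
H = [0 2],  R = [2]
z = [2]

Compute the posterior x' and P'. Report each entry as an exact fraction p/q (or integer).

x̄ = F·x = [6, -2]
P̄ = F·P·Fᵀ + Q = [40 -36; -36 48]
y = z − H·x̄ = [6]
S = H·P̄·Hᵀ + R = [194]
K = P̄·Hᵀ·S⁻¹ = [-36/97; 48/97]
x' = x̄ + K·y = [366/97, 94/97]
P' = (I − K·H)·P̄ = [1288/97 -36/97; -36/97 48/97]

x' = [366/97, 94/97]
P' = [1288/97 -36/97; -36/97 48/97]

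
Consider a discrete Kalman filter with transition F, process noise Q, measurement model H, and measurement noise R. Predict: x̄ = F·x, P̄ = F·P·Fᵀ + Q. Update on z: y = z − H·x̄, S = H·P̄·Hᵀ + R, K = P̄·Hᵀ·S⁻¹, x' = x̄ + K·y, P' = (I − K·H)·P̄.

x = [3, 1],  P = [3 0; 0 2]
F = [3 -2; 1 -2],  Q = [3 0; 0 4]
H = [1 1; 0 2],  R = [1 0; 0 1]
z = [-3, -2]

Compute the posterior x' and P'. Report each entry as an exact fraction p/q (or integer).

x' = [-651/424, -181/159]
P' = [481/424 -11/53; -11/53 37/159]

x̄ = F·x = [7, 1]
P̄ = F·P·Fᵀ + Q = [38 17; 17 15]
y = z − H·x̄ = [-11, -4]
S = H·P̄·Hᵀ + R = [88 64; 64 61]
K = P̄·Hᵀ·S⁻¹ = [393/424 -22/53; 4/159 74/159]
x' = x̄ + K·y = [-651/424, -181/159]
P' = (I − K·H)·P̄ = [481/424 -11/53; -11/53 37/159]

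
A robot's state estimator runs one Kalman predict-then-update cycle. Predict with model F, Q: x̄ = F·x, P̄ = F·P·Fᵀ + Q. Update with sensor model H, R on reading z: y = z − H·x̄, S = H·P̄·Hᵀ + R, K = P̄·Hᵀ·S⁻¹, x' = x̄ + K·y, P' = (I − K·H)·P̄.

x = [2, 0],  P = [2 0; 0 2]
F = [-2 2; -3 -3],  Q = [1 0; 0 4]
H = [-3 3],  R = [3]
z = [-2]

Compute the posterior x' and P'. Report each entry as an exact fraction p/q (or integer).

x' = [-189/43, -218/43]
P' = [2057/172 510/43; 510/43 520/43]

x̄ = F·x = [-4, -6]
P̄ = F·P·Fᵀ + Q = [17 0; 0 40]
y = z − H·x̄ = [4]
S = H·P̄·Hᵀ + R = [516]
K = P̄·Hᵀ·S⁻¹ = [-17/172; 10/43]
x' = x̄ + K·y = [-189/43, -218/43]
P' = (I − K·H)·P̄ = [2057/172 510/43; 510/43 520/43]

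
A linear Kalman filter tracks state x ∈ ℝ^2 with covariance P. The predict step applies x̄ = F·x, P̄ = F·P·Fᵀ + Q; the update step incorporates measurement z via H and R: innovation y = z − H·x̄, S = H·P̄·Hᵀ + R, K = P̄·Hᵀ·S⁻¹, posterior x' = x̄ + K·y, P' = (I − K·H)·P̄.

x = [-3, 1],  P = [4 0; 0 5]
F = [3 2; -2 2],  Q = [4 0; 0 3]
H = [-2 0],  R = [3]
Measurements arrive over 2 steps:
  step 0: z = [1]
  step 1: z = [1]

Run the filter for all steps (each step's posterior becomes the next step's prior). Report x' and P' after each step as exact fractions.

step 0: x̄ = F·x = [-7, 8]
step 0: P̄ = F·P·Fᵀ + Q = [60 -4; -4 39]
step 0: y = z − H·x̄ = [-13]
step 0: S = H·P̄·Hᵀ + R = [243]
step 0: K = P̄·Hᵀ·S⁻¹ = [-40/81; 8/243]
step 0: x' = x̄ + K·y = [-47/81, 1840/243]
step 0: P' = (I − K·H)·P̄ = [20/27 -4/81; -4/81 9413/243]
step 1: x̄ = F·x = [3257/243, 3962/243]
step 1: P̄ = F·P·Fᵀ + Q = [40100/243 36548/243; 36548/243 39197/243]
step 1: y = z − H·x̄ = [6757/243]
step 1: S = H·P̄·Hᵀ + R = [161129/243]
step 1: K = P̄·Hᵀ·S⁻¹ = [-80200/161129; -73096/161129]
step 1: x' = x̄ + K·y = [-70429/161129, 594582/161129]
step 1: P' = (I − K·H)·P̄ = [120300/161129 109644/161129; 109644/161129 4003079/161129]

step 0: x' = [-47/81, 1840/243], P' = [20/27 -4/81; -4/81 9413/243]
step 1: x' = [-70429/161129, 594582/161129], P' = [120300/161129 109644/161129; 109644/161129 4003079/161129]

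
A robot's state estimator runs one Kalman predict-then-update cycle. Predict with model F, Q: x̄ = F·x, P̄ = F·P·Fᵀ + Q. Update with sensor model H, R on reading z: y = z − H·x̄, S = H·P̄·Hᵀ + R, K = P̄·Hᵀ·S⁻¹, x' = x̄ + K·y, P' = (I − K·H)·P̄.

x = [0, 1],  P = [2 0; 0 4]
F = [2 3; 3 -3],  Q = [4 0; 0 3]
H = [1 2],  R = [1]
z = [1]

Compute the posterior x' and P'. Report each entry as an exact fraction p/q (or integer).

x̄ = F·x = [3, -3]
P̄ = F·P·Fᵀ + Q = [48 -24; -24 57]
y = z − H·x̄ = [4]
S = H·P̄·Hᵀ + R = [181]
K = P̄·Hᵀ·S⁻¹ = [0; 90/181]
x' = x̄ + K·y = [3, -183/181]
P' = (I − K·H)·P̄ = [48 -24; -24 2217/181]

x' = [3, -183/181]
P' = [48 -24; -24 2217/181]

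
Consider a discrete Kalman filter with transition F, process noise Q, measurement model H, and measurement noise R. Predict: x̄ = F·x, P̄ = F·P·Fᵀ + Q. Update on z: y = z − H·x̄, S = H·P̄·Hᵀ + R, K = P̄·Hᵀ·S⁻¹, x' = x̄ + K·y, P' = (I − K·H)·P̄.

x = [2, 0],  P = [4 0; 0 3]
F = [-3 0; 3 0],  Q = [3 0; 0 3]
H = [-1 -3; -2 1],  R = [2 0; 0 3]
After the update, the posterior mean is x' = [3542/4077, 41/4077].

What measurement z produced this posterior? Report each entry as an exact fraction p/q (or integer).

x̄ = F·x = [-6, 6]
P̄ = F·P·Fᵀ + Q = [39 -36; -36 39]
S = H·P̄·Hᵀ + R = [176 -219; -219 342]
K = P̄·Hᵀ·S⁻¹ = [-152/1359 -1651/4077; -377/1359 599/4077]
x' − x̄ = [28004/4077, -24421/4077] = K·y
y = (KᵀK)⁻¹·Kᵀ·(x' − x̄) = [11, -20]
z = y + H·x̄ = [11, -20] + [-12, 18] = [-1, -2]

z = [-1, -2]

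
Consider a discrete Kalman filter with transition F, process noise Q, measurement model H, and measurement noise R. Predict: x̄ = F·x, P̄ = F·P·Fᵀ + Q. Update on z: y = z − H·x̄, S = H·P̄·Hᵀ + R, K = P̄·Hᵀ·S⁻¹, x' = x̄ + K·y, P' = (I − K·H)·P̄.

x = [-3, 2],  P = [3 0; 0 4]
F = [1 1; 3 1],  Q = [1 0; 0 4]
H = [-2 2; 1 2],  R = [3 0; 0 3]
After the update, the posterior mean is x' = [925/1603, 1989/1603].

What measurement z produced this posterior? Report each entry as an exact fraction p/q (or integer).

z = [2, 3]

x̄ = F·x = [-1, -7]
P̄ = F·P·Fᵀ + Q = [8 13; 13 35]
S = H·P̄·Hᵀ + R = [71 98; 98 203]
K = P̄·Hᵀ·S⁻¹ = [-62/229 478/1603; 38/229 527/1603]
x' − x̄ = [2528/1603, 13210/1603] = K·y
y = (KᵀK)⁻¹·Kᵀ·(x' − x̄) = [14, 18]
z = y + H·x̄ = [14, 18] + [-12, -15] = [2, 3]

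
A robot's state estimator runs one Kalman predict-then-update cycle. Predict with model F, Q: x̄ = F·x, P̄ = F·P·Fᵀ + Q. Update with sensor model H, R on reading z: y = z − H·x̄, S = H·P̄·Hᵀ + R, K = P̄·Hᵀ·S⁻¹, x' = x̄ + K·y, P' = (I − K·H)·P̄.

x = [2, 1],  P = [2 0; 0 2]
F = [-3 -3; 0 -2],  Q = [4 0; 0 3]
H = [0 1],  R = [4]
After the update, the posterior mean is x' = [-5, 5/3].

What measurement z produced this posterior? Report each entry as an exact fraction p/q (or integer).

x̄ = F·x = [-9, -2]
P̄ = F·P·Fᵀ + Q = [40 12; 12 11]
S = H·P̄·Hᵀ + R = [15]
K = P̄·Hᵀ·S⁻¹ = [4/5; 11/15]
x' − x̄ = [4, 11/3] = K·y
y = (KᵀK)⁻¹·Kᵀ·(x' − x̄) = [5]
z = y + H·x̄ = [5] + [-2] = [3]

z = [3]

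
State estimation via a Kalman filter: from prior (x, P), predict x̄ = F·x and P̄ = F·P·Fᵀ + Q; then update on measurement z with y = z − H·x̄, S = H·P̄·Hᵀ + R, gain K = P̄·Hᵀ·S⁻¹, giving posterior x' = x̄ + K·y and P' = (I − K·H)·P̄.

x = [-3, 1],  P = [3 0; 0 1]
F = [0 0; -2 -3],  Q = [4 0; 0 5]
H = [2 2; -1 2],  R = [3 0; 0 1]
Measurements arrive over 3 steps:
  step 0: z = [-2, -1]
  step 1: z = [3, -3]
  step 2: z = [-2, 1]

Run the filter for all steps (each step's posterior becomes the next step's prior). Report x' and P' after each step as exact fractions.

step 0: x̄ = F·x = [0, 3]
step 0: P̄ = F·P·Fᵀ + Q = [4 0; 0 26]
step 0: y = z − H·x̄ = [-8, -7]
step 0: S = H·P̄·Hᵀ + R = [123 96; 96 109]
step 0: K = P̄·Hᵀ·S⁻¹ = [1256/4191 -420/1397; 676/4191 468/1397]
step 0: x' = x̄ + K·y = [-1228/4191, -2663/4191]
step 0: P' = (I − K·H)·P̄ = [1676/4191 208/4191; 208/4191 806/4191]
step 1: x̄ = F·x = [0, 10445/4191]
step 1: P̄ = F·P·Fᵀ + Q = [4 0; 0 37409/4191]
step 1: y = z − H·x̄ = [-8317/4191, -33463/4191]
step 1: S = H·P̄·Hᵀ + R = [229265/4191 116108/4191; 116108/4191 170591/4191]
step 1: K = P̄·Hᵀ·S⁻¹ = [1829160/6115361 -1845924/6115361; 972634/6115361 2020086/6115361]
step 1: x' = x̄ + K·y = [11108812/6115361, -2818561/6115361]
step 1: P' = (I − K·H)·P̄ = [2444468/6115361 299272/6115361; 299272/6115361 1159679/6115361]
step 2: x̄ = F·x = [0, -13761941/6115361]
step 2: P̄ = F·P·Fᵀ + Q = [4 0; 0 54383052/6115361]
step 2: y = z − H·x̄ = [15293160/6115361, 33639243/6115361]
step 2: S = H·P̄·Hᵀ + R = [333724067/6115361 168609320/6115361; 168609320/6115361 248109013/6115361]
step 2: K = P̄·Hᵀ·S⁻¹ = [2659309384/8890864511 -2683770828/8890864511; 45611592/286802081 94731768/286802081]
step 2: x' = x̄ + K·y = [-8112485124/8890864511, -10253357/286802081]
step 2: P' = (I − K·H)·P̄ = [3553899660/8890864511 14034336/286802081; 14034336/286802081 54383052/286802081]

step 0: x' = [-1228/4191, -2663/4191], P' = [1676/4191 208/4191; 208/4191 806/4191]
step 1: x' = [11108812/6115361, -2818561/6115361], P' = [2444468/6115361 299272/6115361; 299272/6115361 1159679/6115361]
step 2: x' = [-8112485124/8890864511, -10253357/286802081], P' = [3553899660/8890864511 14034336/286802081; 14034336/286802081 54383052/286802081]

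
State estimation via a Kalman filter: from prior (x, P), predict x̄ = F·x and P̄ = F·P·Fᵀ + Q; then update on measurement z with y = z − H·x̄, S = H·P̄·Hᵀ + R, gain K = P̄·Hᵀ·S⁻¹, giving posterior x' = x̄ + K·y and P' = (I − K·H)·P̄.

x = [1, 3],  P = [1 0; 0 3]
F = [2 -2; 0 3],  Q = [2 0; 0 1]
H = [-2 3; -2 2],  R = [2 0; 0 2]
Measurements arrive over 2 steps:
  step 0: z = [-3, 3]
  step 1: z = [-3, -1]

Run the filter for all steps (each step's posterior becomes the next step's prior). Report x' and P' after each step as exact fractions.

step 0: x̄ = F·x = [-4, 9]
step 0: P̄ = F·P·Fᵀ + Q = [18 -18; -18 28]
step 0: y = z − H·x̄ = [-38, -23]
step 0: S = H·P̄·Hᵀ + R = [542 420; 420 330]
step 0: K = P̄·Hᵀ·S⁻¹ = [9/41 -102/205; 16/41 -134/615]
step 0: x' = x̄ + K·y = [-184/205, -503/615]
step 0: P' = (I − K·H)·P̄ = [396/205 294/205; 294/205 748/615]
step 1: x̄ = F·x = [-98/615, -503/205]
step 1: P̄ = F·P·Fᵀ + Q = [1918/615 268/205; 268/205 2449/205]
step 1: y = z − H·x̄ = [2486/615, 2207/615]
step 1: S = H·P̄·Hᵀ + R = [65377/615 43714/615; 43714/615 31858/615]
step 1: K = P̄·Hᵀ·S⁻¹ = [42300/139729 -67814/139729; 64157/139729 -30638/139729]
step 1: x' = x̄ + K·y = [-94636/139729, -193455/139729]
step 1: P' = (I − K·H)·P̄ = [288042/139729 220228/139729; 220228/139729 189590/139729]

step 0: x' = [-184/205, -503/615], P' = [396/205 294/205; 294/205 748/615]
step 1: x' = [-94636/139729, -193455/139729], P' = [288042/139729 220228/139729; 220228/139729 189590/139729]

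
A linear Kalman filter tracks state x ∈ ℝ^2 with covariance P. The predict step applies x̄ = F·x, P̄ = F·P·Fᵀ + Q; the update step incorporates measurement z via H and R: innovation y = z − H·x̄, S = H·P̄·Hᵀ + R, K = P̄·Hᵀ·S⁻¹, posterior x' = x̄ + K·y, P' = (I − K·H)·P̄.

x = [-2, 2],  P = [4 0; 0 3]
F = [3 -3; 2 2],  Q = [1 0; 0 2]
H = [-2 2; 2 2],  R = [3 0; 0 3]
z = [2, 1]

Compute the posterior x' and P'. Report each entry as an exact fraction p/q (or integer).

x' = [-4352/13649, 10296/13649]
P' = [5088/13649 6/13649; 6/13649 5054/13649]

x̄ = F·x = [-12, 0]
P̄ = F·P·Fᵀ + Q = [64 6; 6 30]
y = z − H·x̄ = [-22, 25]
S = H·P̄·Hᵀ + R = [331 -136; -136 427]
K = P̄·Hᵀ·S⁻¹ = [-3388/13649 3396/13649; 10096/40947 10120/40947]
x' = x̄ + K·y = [-4352/13649, 10296/13649]
P' = (I − K·H)·P̄ = [5088/13649 6/13649; 6/13649 5054/13649]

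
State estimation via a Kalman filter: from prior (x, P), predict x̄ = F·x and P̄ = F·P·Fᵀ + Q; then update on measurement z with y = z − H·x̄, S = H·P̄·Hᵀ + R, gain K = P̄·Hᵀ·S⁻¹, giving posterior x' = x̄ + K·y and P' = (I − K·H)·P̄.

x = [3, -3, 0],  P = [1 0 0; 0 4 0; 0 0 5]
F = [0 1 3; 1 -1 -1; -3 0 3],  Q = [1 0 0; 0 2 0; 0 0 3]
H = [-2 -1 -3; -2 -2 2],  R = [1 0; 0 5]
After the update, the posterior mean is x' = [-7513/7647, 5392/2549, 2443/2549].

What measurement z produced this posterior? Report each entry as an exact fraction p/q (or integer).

x̄ = F·x = [-3, 6, -9]
P̄ = F·P·Fᵀ + Q = [50 -19 45; -19 12 -18; 45 -18 57]
S = H·P̄·Hᵀ + R = [1082 -214; -214 113]
K = P̄·Hᵀ·S⁻¹ = [-9208/38235 -7964/38235; 722/12745 -1114/12745; -4873/25490 2153/12745]
x' − x̄ = [15428/7647, -9902/2549, 25384/2549] = K·y
y = (KᵀK)⁻¹·Kᵀ·(x' − x̄) = [-30, 25]
z = y + H·x̄ = [-30, 25] + [27, -24] = [-3, 1]

z = [-3, 1]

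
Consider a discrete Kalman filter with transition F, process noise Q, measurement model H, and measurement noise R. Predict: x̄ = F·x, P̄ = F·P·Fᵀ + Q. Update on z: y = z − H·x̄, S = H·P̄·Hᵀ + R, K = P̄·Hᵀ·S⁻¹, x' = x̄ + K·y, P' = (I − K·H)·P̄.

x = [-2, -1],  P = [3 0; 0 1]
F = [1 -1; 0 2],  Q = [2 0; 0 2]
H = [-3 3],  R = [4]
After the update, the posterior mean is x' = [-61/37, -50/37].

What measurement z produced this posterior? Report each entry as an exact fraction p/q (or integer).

x̄ = F·x = [-1, -2]
P̄ = F·P·Fᵀ + Q = [6 -2; -2 6]
S = H·P̄·Hᵀ + R = [148]
K = P̄·Hᵀ·S⁻¹ = [-6/37; 6/37]
x' − x̄ = [-24/37, 24/37] = K·y
y = (KᵀK)⁻¹·Kᵀ·(x' − x̄) = [4]
z = y + H·x̄ = [4] + [-3] = [1]

z = [1]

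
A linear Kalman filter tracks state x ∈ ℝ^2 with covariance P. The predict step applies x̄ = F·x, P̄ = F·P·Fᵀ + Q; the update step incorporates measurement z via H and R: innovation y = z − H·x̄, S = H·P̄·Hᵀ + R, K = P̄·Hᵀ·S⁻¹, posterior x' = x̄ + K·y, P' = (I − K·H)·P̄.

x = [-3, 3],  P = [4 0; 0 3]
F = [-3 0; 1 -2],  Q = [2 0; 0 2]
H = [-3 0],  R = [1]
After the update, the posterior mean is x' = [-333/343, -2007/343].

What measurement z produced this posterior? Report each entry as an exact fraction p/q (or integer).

x̄ = F·x = [9, -9]
P̄ = F·P·Fᵀ + Q = [38 -12; -12 18]
S = H·P̄·Hᵀ + R = [343]
K = P̄·Hᵀ·S⁻¹ = [-114/343; 36/343]
x' − x̄ = [-3420/343, 1080/343] = K·y
y = (KᵀK)⁻¹·Kᵀ·(x' − x̄) = [30]
z = y + H·x̄ = [30] + [-27] = [3]

z = [3]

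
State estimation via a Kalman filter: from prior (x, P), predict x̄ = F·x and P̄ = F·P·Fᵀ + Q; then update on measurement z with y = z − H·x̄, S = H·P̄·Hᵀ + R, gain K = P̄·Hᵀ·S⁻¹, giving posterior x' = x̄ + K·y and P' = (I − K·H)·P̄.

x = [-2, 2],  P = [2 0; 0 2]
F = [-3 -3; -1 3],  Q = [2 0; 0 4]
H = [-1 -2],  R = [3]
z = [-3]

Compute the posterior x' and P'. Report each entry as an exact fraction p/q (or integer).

x̄ = F·x = [0, 8]
P̄ = F·P·Fᵀ + Q = [38 -12; -12 24]
y = z − H·x̄ = [13]
S = H·P̄·Hᵀ + R = [89]
K = P̄·Hᵀ·S⁻¹ = [-14/89; -36/89]
x' = x̄ + K·y = [-182/89, 244/89]
P' = (I − K·H)·P̄ = [3186/89 -1572/89; -1572/89 840/89]

x' = [-182/89, 244/89]
P' = [3186/89 -1572/89; -1572/89 840/89]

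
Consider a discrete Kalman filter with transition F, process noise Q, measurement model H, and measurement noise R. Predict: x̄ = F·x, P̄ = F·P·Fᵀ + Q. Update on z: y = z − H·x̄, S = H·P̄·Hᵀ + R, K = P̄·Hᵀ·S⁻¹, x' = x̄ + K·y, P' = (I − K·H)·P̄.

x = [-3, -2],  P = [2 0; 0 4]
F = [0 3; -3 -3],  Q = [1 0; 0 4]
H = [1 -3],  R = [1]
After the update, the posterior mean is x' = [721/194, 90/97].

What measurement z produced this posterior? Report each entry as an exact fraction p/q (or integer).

z = [1]

x̄ = F·x = [-6, 15]
P̄ = F·P·Fᵀ + Q = [37 -36; -36 58]
S = H·P̄·Hᵀ + R = [776]
K = P̄·Hᵀ·S⁻¹ = [145/776; -105/388]
x' − x̄ = [1885/194, -1365/97] = K·y
y = (KᵀK)⁻¹·Kᵀ·(x' − x̄) = [52]
z = y + H·x̄ = [52] + [-51] = [1]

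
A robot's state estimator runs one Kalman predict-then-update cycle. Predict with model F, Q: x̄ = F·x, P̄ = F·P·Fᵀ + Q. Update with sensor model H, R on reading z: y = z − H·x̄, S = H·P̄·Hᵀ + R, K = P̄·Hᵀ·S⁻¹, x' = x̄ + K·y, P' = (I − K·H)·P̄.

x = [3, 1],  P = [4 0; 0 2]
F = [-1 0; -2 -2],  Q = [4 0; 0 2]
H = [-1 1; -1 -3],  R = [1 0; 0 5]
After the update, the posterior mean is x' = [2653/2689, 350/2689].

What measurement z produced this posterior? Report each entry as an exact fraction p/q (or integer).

z = [-1, -2]

x̄ = F·x = [-3, -8]
P̄ = F·P·Fᵀ + Q = [8 8; 8 26]
S = H·P̄·Hᵀ + R = [19 -54; -54 295]
K = P̄·Hᵀ·S⁻¹ = [-1728/2689 -608/2689; 666/2689 -662/2689]
x' − x̄ = [10720/2689, 21862/2689] = K·y
y = (KᵀK)⁻¹·Kᵀ·(x' − x̄) = [4, -29]
z = y + H·x̄ = [4, -29] + [-5, 27] = [-1, -2]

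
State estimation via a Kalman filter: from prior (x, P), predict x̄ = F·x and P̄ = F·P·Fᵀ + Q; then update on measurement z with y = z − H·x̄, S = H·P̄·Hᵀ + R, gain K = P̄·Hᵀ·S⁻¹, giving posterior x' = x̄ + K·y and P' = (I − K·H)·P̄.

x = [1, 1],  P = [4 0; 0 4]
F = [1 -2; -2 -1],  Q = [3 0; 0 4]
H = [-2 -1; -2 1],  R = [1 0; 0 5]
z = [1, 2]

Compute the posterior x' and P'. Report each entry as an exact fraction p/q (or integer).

x̄ = F·x = [-1, -3]
P̄ = F·P·Fᵀ + Q = [23 0; 0 24]
y = z − H·x̄ = [-4, 3]
S = H·P̄·Hᵀ + R = [117 68; 68 121]
K = P̄·Hᵀ·S⁻¹ = [-2438/9533 -2254/9533; -4536/9533 4440/9533]
x' = x̄ + K·y = [-6543/9533, 2865/9533]
P' = (I − K·H)·P̄ = [3427/9533 -4416/9533; -4416/9533 13368/9533]

x' = [-6543/9533, 2865/9533]
P' = [3427/9533 -4416/9533; -4416/9533 13368/9533]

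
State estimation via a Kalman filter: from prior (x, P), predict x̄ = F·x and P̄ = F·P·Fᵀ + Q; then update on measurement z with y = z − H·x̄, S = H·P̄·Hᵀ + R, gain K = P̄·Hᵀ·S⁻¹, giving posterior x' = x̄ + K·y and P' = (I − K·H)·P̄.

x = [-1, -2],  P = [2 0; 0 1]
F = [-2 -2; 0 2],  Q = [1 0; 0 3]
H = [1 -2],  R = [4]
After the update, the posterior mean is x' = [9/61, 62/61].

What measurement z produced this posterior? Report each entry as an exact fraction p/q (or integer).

z = [-3]

x̄ = F·x = [6, -4]
P̄ = F·P·Fᵀ + Q = [13 -4; -4 7]
S = H·P̄·Hᵀ + R = [61]
K = P̄·Hᵀ·S⁻¹ = [21/61; -18/61]
x' − x̄ = [-357/61, 306/61] = K·y
y = (KᵀK)⁻¹·Kᵀ·(x' − x̄) = [-17]
z = y + H·x̄ = [-17] + [14] = [-3]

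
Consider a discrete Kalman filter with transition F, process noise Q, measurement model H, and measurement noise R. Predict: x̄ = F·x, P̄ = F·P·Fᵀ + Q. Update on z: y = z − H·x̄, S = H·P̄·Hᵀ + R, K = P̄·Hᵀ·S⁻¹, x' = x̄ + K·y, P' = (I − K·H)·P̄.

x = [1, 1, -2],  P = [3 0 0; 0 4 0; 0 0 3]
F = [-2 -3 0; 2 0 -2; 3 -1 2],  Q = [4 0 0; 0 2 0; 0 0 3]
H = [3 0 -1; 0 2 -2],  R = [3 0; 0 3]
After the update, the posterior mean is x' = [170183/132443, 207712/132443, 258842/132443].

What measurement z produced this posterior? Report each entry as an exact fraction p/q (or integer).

x̄ = F·x = [-5, 6, -2]
P̄ = F·P·Fᵀ + Q = [52 -12 -6; -12 26 6; -6 6 46]
S = H·P̄·Hᵀ + R = [553 44; 44 243]
K = P̄·Hᵀ·S⁻¹ = [39894/132443 -13764/132443; -11966/132443 23968/132443; -12032/132443 -41424/132443]
x' − x̄ = [832398/132443, -586946/132443, 523728/132443] = K·y
y = (KᵀK)⁻¹·Kᵀ·(x' − x̄) = [15, -17]
z = y + H·x̄ = [15, -17] + [-13, 16] = [2, -1]

z = [2, -1]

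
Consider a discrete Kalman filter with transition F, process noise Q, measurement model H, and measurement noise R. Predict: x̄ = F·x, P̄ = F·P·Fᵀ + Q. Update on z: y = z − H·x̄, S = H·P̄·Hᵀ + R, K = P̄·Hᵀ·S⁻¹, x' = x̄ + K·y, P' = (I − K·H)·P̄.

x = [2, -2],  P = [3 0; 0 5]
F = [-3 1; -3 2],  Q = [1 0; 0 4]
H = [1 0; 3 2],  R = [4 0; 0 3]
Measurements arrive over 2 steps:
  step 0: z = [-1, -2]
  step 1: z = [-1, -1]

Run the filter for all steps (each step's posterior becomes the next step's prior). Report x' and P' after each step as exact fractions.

step 0: x' = [-2627/5147, -1721/5147], P' = [5420/5147 -7092/5147; -7092/5147 12858/5147]
step 1: x' = [-1554895/16886227, -6872477/16886227], P' = [11817260/16886227 -14097936/16886227; -14097936/16886227 28077312/16886227]

step 0: x̄ = F·x = [-8, -10]
step 0: P̄ = F·P·Fᵀ + Q = [33 37; 37 51]
step 0: y = z − H·x̄ = [7, 42]
step 0: S = H·P̄·Hᵀ + R = [37 173; 173 948]
step 0: K = P̄·Hᵀ·S⁻¹ = [1355/5147 692/5147; -1773/5147 1480/5147]
step 0: x' = x̄ + K·y = [-2627/5147, -1721/5147]
step 0: P' = (I − K·H)·P̄ = [5420/5147 -7092/5147; -7092/5147 12858/5147]
step 1: x̄ = F·x = [6160/5147, 4439/5147]
step 1: P̄ = F·P·Fᵀ + Q = [109337/5147 138324/5147; 138324/5147 205904/5147]
step 1: y = z − H·x̄ = [-11307/5147, -32505/5147]
step 1: S = H·P̄·Hᵀ + R = [129925/5147 604659/5147; 604659/5147 3482978/5147]
step 1: K = P̄·Hᵀ·S⁻¹ = [2954315/16886227 2418636/16886227; -3524484/16886227 4620272/16886227]
step 1: x' = x̄ + K·y = [-1554895/16886227, -6872477/16886227]
step 1: P' = (I − K·H)·P̄ = [11817260/16886227 -14097936/16886227; -14097936/16886227 28077312/16886227]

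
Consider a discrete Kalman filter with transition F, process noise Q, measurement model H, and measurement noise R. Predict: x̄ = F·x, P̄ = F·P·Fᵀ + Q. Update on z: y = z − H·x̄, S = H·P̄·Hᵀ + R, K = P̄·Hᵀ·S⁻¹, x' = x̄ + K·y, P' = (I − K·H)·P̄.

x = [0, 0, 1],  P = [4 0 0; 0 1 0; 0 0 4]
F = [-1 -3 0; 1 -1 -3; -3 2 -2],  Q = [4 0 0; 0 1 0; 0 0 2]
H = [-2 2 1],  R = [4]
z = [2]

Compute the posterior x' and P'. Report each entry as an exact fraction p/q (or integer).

x̄ = F·x = [0, -3, -2]
P̄ = F·P·Fᵀ + Q = [17 -1 6; -1 42 10; 6 10 58]
y = z − H·x̄ = [10]
S = H·P̄·Hᵀ + R = [322]
K = P̄·Hᵀ·S⁻¹ = [-15/161; 48/161; 33/161]
x' = x̄ + K·y = [-150/161, -3/161, 8/161]
P' = (I − K·H)·P̄ = [2287/161 1279/161 1956/161; 1279/161 2154/161 -1558/161; 1956/161 -1558/161 7160/161]

x' = [-150/161, -3/161, 8/161]
P' = [2287/161 1279/161 1956/161; 1279/161 2154/161 -1558/161; 1956/161 -1558/161 7160/161]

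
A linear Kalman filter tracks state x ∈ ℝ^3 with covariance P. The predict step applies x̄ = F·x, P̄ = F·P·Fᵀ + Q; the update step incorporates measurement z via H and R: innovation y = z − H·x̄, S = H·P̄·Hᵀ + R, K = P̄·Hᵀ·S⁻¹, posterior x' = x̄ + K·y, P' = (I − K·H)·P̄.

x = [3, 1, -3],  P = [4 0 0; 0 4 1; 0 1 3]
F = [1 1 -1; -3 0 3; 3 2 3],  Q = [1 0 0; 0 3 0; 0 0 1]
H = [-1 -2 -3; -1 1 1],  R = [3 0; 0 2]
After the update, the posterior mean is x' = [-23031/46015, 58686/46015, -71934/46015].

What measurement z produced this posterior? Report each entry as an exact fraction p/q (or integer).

z = [3, 1]

x̄ = F·x = [7, -18, 2]
P̄ = F·P·Fᵀ + Q = [10 -18 12; -18 66 -3; 12 -3 92]
S = H·P̄·Hᵀ + R = [1069 -377; -377 176]
K = P̄·Hᵀ·S⁻¹ = [-7792/46015 -20874/46015; 12057/46015 47004/46015; -20603/46015 -24001/46015]
x' − x̄ = [-345136/46015, 886956/46015, -163964/46015] = K·y
y = (KᵀK)⁻¹·Kᵀ·(x' − x̄) = [-20, 24]
z = y + H·x̄ = [-20, 24] + [23, -23] = [3, 1]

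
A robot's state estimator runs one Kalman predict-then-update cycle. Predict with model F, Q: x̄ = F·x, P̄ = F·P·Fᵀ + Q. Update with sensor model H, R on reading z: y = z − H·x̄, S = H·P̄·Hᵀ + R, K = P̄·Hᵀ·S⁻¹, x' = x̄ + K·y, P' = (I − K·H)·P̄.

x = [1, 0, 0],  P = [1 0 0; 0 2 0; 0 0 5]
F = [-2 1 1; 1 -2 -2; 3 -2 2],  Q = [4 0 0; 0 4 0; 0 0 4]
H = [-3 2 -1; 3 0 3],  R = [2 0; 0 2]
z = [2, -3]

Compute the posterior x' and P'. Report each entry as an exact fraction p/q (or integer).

x' = [-53243/52882, -24077/52882, 1845/52882]
P' = [81094/26441 75343/26441 -82295/26441; 75343/26441 84072/26441 -73704/26441; -82295/26441 -73704/26441 89312/26441]

x̄ = F·x = [-2, 1, 3]
P̄ = F·P·Fᵀ + Q = [15 -16 0; -16 33 -9; 0 -9 41]
y = z − H·x̄ = [-3, -6]
S = H·P̄·Hᵀ + R = [538 -408; -408 506]
K = P̄·Hᵀ·S⁻¹ = [-10301/52882 -3603/52882; 15819/52882 4917/52882; 10165/52882 21051/52882]
x' = x̄ + K·y = [-53243/52882, -24077/52882, 1845/52882]
P' = (I − K·H)·P̄ = [81094/26441 75343/26441 -82295/26441; 75343/26441 84072/26441 -73704/26441; -82295/26441 -73704/26441 89312/26441]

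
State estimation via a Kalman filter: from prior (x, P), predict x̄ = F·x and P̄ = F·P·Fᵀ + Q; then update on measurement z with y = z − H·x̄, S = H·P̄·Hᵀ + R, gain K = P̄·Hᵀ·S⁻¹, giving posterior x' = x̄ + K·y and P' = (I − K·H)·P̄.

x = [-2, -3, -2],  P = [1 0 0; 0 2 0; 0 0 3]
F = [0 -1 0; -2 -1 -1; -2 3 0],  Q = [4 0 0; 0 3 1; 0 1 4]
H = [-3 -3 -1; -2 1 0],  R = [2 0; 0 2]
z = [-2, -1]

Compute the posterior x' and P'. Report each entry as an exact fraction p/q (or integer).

x̄ = F·x = [3, 9, -5]
P̄ = F·P·Fᵀ + Q = [6 2 -6; 2 12 -1; -6 -1 26]
y = z − H·x̄ = [29, -4]
S = H·P̄·Hᵀ + R = [184 -5; -5 30]
K = P̄·Hᵀ·S⁻¹ = [-118/1099 -386/1099; -34/157 181/785; -19/1099 1999/5495]
x' = x̄ + K·y = [1419/1099, 1411/785, -38226/5495]
P' = (I − K·H)·P̄ = [610/1099 64/157 -2938/1099; 64/157 1002/785 -3626/785; -2938/1099 -3626/785 120406/5495]

x' = [1419/1099, 1411/785, -38226/5495]
P' = [610/1099 64/157 -2938/1099; 64/157 1002/785 -3626/785; -2938/1099 -3626/785 120406/5495]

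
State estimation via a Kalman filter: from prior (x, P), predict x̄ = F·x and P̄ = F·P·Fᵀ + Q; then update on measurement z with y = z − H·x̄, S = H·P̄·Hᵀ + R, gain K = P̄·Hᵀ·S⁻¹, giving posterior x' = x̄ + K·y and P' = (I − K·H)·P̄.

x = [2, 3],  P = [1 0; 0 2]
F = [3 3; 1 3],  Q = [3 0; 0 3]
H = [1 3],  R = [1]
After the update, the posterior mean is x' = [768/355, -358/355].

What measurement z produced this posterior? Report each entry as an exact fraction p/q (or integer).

z = [-1]

x̄ = F·x = [15, 11]
P̄ = F·P·Fᵀ + Q = [30 21; 21 22]
S = H·P̄·Hᵀ + R = [355]
K = P̄·Hᵀ·S⁻¹ = [93/355; 87/355]
x' − x̄ = [-4557/355, -4263/355] = K·y
y = (KᵀK)⁻¹·Kᵀ·(x' − x̄) = [-49]
z = y + H·x̄ = [-49] + [48] = [-1]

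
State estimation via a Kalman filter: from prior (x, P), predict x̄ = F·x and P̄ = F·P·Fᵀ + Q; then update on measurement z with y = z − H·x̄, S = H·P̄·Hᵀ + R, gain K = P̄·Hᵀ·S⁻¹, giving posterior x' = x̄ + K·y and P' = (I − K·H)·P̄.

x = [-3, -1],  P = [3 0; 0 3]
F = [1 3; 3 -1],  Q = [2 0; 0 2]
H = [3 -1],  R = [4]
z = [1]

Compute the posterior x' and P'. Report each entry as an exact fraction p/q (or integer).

x' = [-74/27, -736/81]
P' = [32/9 256/27; 256/27 2336/81]

x̄ = F·x = [-6, -8]
P̄ = F·P·Fᵀ + Q = [32 0; 0 32]
y = z − H·x̄ = [11]
S = H·P̄·Hᵀ + R = [324]
K = P̄·Hᵀ·S⁻¹ = [8/27; -8/81]
x' = x̄ + K·y = [-74/27, -736/81]
P' = (I − K·H)·P̄ = [32/9 256/27; 256/27 2336/81]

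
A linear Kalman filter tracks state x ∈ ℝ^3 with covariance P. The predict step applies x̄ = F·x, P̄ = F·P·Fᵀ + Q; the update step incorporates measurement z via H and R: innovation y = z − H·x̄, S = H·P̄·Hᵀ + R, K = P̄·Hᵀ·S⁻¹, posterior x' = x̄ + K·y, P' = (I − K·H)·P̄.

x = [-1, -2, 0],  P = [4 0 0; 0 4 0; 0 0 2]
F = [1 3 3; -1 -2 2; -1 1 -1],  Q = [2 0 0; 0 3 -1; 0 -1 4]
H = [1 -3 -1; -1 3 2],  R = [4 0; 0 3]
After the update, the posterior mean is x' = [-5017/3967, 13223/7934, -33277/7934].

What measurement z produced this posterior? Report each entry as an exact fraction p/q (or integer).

z = [-3, -3]

x̄ = F·x = [-7, 5, -1]
P̄ = F·P·Fᵀ + Q = [60 -16 2; -16 31 -9; 2 -9 14]
S = H·P̄·Hᵀ + R = [395 -376; -376 378]
K = P̄·Hᵀ·S⁻¹ = [482/3967 -612/3967; -1792/3967 -1655/7934; 2647/3967 5245/7934]
x' − x̄ = [22752/3967, -26447/7934, -25343/7934] = K·y
y = (KᵀK)⁻¹·Kᵀ·(x' − x̄) = [18, -23]
z = y + H·x̄ = [18, -23] + [-21, 20] = [-3, -3]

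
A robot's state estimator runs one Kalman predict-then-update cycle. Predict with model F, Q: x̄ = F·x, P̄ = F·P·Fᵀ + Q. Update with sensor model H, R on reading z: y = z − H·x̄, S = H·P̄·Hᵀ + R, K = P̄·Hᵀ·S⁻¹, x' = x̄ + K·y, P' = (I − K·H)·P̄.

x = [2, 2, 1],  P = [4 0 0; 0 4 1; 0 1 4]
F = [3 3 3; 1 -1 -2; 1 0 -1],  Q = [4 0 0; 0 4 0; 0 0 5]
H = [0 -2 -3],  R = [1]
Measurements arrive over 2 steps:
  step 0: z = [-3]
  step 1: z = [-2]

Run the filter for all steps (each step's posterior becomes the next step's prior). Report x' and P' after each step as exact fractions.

step 0: x̄ = F·x = [15, -2, 1]
step 0: P̄ = F·P·Fᵀ + Q = [130 -33 -3; -33 32 13; -3 13 13]
step 0: y = z − H·x̄ = [-4]
step 0: S = H·P̄·Hᵀ + R = [402]
step 0: K = P̄·Hᵀ·S⁻¹ = [25/134; -103/402; -65/402]
step 0: x' = x̄ + K·y = [955/67, -196/201, 331/201]
step 0: P' = (I − K·H)·P̄ = [15545/134 -1847/134 1223/134; -1847/134 2255/402 -1469/402; 1223/134 -1469/402 1001/402]
step 1: x̄ = F·x = [3000/67, 2399/201, 2534/201]
step 1: P̄ = F·P·Fᵀ + Q = [130163/134 21558/67 20781/67; 21558/67 22516/201 20851/201; 20781/67 20851/201 21154/201]
step 1: y = z − H·x̄ = [11998/201]
step 1: S = H·P̄·Hᵀ + R = [530863/201]
step 1: K = P̄·Hᵀ·S⁻¹ = [-316377/530863; -107585/530863; -105164/530863]
step 1: x' = x̄ + K·y = [4884954/530863, -85893/530863, 415170/530863]
step 1: P' = (I − K·H)·P̄ = [35359949/1061726 1470717/530863 -875019/530863; 1470717/530863 1882483/530863 -1219127/530863; -875019/530863 -1219127/530863 847806/530863]

step 0: x' = [955/67, -196/201, 331/201], P' = [15545/134 -1847/134 1223/134; -1847/134 2255/402 -1469/402; 1223/134 -1469/402 1001/402]
step 1: x' = [4884954/530863, -85893/530863, 415170/530863], P' = [35359949/1061726 1470717/530863 -875019/530863; 1470717/530863 1882483/530863 -1219127/530863; -875019/530863 -1219127/530863 847806/530863]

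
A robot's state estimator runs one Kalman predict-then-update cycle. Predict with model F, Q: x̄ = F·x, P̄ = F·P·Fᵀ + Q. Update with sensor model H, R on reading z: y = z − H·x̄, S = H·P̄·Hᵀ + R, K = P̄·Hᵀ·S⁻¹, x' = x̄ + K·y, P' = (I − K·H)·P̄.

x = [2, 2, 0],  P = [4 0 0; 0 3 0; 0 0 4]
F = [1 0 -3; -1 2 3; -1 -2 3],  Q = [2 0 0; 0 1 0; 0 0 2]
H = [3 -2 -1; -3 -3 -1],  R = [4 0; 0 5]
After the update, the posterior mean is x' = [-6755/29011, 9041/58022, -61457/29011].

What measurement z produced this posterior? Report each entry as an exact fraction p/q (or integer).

x̄ = F·x = [2, 2, -6]
P̄ = F·P·Fᵀ + Q = [42 -40 -40; -40 53 28; -40 28 54]
S = H·P̄·Hᵀ + R = [1480 254; 254 122]
K = P̄·Hᵀ·S⁻¹ = [5344/29011 -3041/29011; -6985/58022 -8661/29011; -5872/29011 7945/29011]
x' − x̄ = [-64777/29011, -107003/58022, 112609/29011] = K·y
y = (KᵀK)⁻¹·Kᵀ·(x' − x̄) = [-7, 9]
z = y + H·x̄ = [-7, 9] + [8, -6] = [1, 3]

z = [1, 3]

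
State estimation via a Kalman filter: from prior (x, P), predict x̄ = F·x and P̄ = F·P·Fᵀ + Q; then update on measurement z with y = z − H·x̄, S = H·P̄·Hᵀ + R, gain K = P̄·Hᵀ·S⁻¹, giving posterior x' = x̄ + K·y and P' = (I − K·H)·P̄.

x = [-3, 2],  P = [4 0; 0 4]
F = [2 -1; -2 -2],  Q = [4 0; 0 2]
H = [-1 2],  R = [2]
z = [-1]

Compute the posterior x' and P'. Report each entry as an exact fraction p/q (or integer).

x̄ = F·x = [-8, 2]
P̄ = F·P·Fᵀ + Q = [24 -8; -8 34]
y = z − H·x̄ = [-13]
S = H·P̄·Hᵀ + R = [194]
K = P̄·Hᵀ·S⁻¹ = [-20/97; 38/97]
x' = x̄ + K·y = [-516/97, -300/97]
P' = (I − K·H)·P̄ = [1528/97 744/97; 744/97 410/97]

x' = [-516/97, -300/97]
P' = [1528/97 744/97; 744/97 410/97]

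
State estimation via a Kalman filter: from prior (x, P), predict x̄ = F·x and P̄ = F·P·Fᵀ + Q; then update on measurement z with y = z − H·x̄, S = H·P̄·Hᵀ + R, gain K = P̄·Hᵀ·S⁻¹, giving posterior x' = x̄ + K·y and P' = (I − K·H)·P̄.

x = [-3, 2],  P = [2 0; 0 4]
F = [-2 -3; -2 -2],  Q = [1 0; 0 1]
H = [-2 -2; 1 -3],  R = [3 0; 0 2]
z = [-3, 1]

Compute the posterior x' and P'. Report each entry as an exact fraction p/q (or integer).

x' = [2503/2592, 767/2592]
P' = [3805/7776 293/7776; 293/7776 1261/7776]

x̄ = F·x = [0, 2]
P̄ = F·P·Fᵀ + Q = [45 32; 32 25]
y = z − H·x̄ = [1, 7]
S = H·P̄·Hᵀ + R = [539 188; 188 80]
K = P̄·Hᵀ·S⁻¹ = [-683/1944 1463/7776; -259/1944 -1745/7776]
x' = x̄ + K·y = [2503/2592, 767/2592]
P' = (I − K·H)·P̄ = [3805/7776 293/7776; 293/7776 1261/7776]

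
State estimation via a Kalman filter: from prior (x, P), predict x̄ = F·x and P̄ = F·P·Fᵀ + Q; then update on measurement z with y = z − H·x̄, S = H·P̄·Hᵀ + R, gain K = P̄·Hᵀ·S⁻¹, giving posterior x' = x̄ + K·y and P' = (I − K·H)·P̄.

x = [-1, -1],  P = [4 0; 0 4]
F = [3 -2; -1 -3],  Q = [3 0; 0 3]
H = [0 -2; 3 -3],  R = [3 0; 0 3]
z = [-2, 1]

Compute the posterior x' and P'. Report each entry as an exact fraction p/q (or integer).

x̄ = F·x = [-1, 4]
P̄ = F·P·Fᵀ + Q = [55 12; 12 43]
y = z − H·x̄ = [6, 16]
S = H·P̄·Hᵀ + R = [175 186; 186 669]
K = P̄·Hᵀ·S⁻¹ = [-13350/27493 9013/27493; -13412/27493 -93/27493]
x' = x̄ + K·y = [36615/27493, 28012/27493]
P' = (I − K·H)·P̄ = [29038/27493 20025/27493; 20025/27493 20118/27493]

x' = [36615/27493, 28012/27493]
P' = [29038/27493 20025/27493; 20025/27493 20118/27493]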